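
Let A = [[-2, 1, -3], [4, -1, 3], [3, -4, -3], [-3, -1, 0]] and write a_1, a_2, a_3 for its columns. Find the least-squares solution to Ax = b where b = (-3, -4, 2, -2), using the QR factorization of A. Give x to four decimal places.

a_1 = (-2, 4, 3, -3); ‖a_1‖ = 6.1644, so q_1 = (-0.3244, 0.6489, 0.4867, -0.4867).
q_1·a_2 = (-0.3244)·1 + 0.6489·(-1) + 0.4867·(-4) + (-0.4867)·(-1) = -2.4333.
u_2 = a_2 + 2.4333·q_1 = (0.2105, 0.5789, -2.8158, -2.1842).
‖u_2‖ = 3.6165, so q_2 = (0.0582, 0.1601, -0.7786, -0.6040).
q_1·a_3 = (-0.3244)·(-3) + 0.6489·3 + 0.4867·(-3) + (-0.4867)·0 = 1.4600; q_2·a_3 = 0.0582·(-3) + 0.1601·3 + (-0.7786)·(-3) + (-0.6040)·0 = 2.6414.
u_3 = a_3 − 1.4600·q_1 − 2.6414·q_2 = (-2.6801, 1.6298, -1.6539, 2.3058).
‖u_3‖ = 4.2298, so q_3 = (-0.6336, 0.3853, -0.3910, 0.5451).
Qᵀb = (0.3244, -1.1643, -1.5127).
Back-substitute: x_3 = -1.5127/4.2298 = -0.3576.
x_2 = (-1.1643 − 2.6414·(-0.3576))/3.6165 = -0.0607.
x_1 = (0.3244 + 2.4333·(-0.0607) − 1.4600·(-0.3576))/6.1644 = 0.1134.

x = (0.1134, -0.0607, -0.3576)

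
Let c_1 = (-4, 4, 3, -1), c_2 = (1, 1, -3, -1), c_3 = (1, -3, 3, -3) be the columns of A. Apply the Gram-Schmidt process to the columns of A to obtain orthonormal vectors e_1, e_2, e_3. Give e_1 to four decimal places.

e_1 = (-0.6172, 0.6172, 0.4629, -0.1543)

e_1 = c_1/‖c_1‖ = (-4, 4, 3, -1)/6.4807 = (-0.6172, 0.6172, 0.4629, -0.1543).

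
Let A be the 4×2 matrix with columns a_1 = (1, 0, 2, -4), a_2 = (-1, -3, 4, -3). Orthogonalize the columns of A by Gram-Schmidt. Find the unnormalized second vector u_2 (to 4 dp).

a_1 = (1, 0, 2, -4); ‖a_1‖ = 4.5826, so q_1 = (0.2182, 0.0000, 0.4364, -0.8729).
q_1·a_2 = 0.2182·(-1) + 0.0000·(-3) + 0.4364·4 + (-0.8729)·(-3) = 4.1461.
u_2 = a_2 − 4.1461·q_1 = (-1.9048, -3.0000, 2.1905, 0.6190).

u_2 = (-1.9048, -3.0000, 2.1905, 0.6190)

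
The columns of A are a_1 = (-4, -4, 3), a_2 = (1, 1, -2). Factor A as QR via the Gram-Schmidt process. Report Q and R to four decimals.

Q = [[-0.6247, -0.3313], [-0.6247, -0.3313], [0.4685, -0.8835]], R = [[6.4031, -2.1864], [0.0000, 1.1043]]

e_1 = a_1/‖a_1‖ = (-4, -4, 3)/6.4031 = (-0.6247, -0.6247, 0.4685).
r_{12} = e_1·a_2 = -2.1864.
u_2 = a_2 + 2.1864·e_1 = (-0.3659, -0.3659, -0.9756).
‖u_2‖ = 1.1043, so e_2 = (-0.3313, -0.3313, -0.8835).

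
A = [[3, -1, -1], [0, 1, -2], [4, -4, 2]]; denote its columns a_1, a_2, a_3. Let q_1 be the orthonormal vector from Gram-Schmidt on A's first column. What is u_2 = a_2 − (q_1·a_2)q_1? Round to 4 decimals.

q_1 = a_1/‖a_1‖ = (3, 0, 4)/5.0000 = (0.6000, 0.0000, 0.8000).
r_{12} = q_1·a_2 = -3.8000.
u_2 = a_2 + 3.8000·q_1 = (1.2800, 1.0000, -0.9600).

u_2 = (1.2800, 1.0000, -0.9600)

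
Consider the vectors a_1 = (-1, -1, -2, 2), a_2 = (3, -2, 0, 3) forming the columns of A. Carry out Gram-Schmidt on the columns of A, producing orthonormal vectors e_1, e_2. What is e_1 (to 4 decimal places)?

e_1 = (-0.3162, -0.3162, -0.6325, 0.6325)

a_1 = (-1, -1, -2, 2); ‖a_1‖ = 3.1623, so e_1 = (-0.3162, -0.3162, -0.6325, 0.6325).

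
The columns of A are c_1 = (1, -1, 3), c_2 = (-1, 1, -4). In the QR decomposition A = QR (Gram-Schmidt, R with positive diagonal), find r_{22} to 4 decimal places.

r_{22} = 0.4264

c_1 = (1, -1, 3); ‖c_1‖ = 3.3166, so q_1 = (0.3015, -0.3015, 0.9045).
q_1·c_2 = 0.3015·(-1) + (-0.3015)·1 + 0.9045·(-4) = -4.2212.
u_2 = c_2 + 4.2212·q_1 = (0.2727, -0.2727, -0.1818).
r_{22} = ‖u_2‖ = 0.4264.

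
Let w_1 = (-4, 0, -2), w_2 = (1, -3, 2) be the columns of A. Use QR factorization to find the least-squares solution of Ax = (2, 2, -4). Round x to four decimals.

x = (-0.4444, -1.1111)

e_1 = w_1/‖w_1‖ = (-4, 0, -2)/4.4721 = (-0.8944, 0.0000, -0.4472).
r_{12} = e_1·w_2 = -1.7889.
u_2 = w_2 + 1.7889·e_1 = (-0.6000, -3.0000, 1.2000).
‖u_2‖ = 3.2863, so e_2 = (-0.1826, -0.9129, 0.3651).
Qᵀb = (0.0000, -3.6515).
Back-substitute: x_2 = -3.6515/3.2863 = -1.1111.
x_1 = (0.0000 + 1.7889·(-1.1111))/4.4721 = -0.4444.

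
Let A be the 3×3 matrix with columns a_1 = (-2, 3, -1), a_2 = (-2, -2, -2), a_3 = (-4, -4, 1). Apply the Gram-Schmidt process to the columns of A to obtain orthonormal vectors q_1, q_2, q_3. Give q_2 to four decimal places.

q_1 = a_1/‖a_1‖ = (-2, 3, -1)/3.7417 = (-0.5345, 0.8018, -0.2673).
r_{12} = q_1·a_2 = 0.0000.
u_2 = a_2 + 0.0000·q_1 = (-2.0000, -2.0000, -2.0000).
‖u_2‖ = 3.4641, so q_2 = (-0.5774, -0.5774, -0.5774).

q_2 = (-0.5774, -0.5774, -0.5774)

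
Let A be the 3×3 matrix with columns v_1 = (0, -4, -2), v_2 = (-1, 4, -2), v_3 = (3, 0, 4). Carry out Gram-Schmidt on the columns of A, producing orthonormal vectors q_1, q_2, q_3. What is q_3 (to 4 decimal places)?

q_3 = (0.9631, 0.1204, -0.2408)

q_1 = v_1/‖v_1‖ = (0, -4, -2)/4.4721 = (0.0000, -0.8944, -0.4472).
r_{12} = q_1·v_2 = -2.6833.
u_2 = v_2 + 2.6833·q_1 = (-1.0000, 1.6000, -3.2000).
‖u_2‖ = 3.7148, so q_2 = (-0.2692, 0.4307, -0.8614).
r_{13} = q_1·v_3 = -1.7889; r_{23} = q_2·v_3 = -4.2532.
u_3 = v_3 + 1.7889·q_1 + 4.2532·q_2 = (1.8551, 0.2319, -0.4638).
‖u_3‖ = 1.9262, so q_3 = (0.9631, 0.1204, -0.2408).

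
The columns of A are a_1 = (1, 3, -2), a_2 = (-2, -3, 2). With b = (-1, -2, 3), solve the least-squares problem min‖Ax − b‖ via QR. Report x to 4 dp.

x = (-0.8462, 0.0769)

a_1 = (1, 3, -2); ‖a_1‖ = 3.7417, so q_1 = (0.2673, 0.8018, -0.5345).
q_1·a_2 = 0.2673·(-2) + 0.8018·(-3) + (-0.5345)·2 = -4.0089.
u_2 = a_2 + 4.0089·q_1 = (-0.9286, 0.2143, -0.1429).
‖u_2‖ = 0.9636, so q_2 = (-0.9636, 0.2224, -0.1482).
Qᵀb = (-3.4744, 0.0741).
Back-substitute: x_2 = 0.0741/0.9636 = 0.0769.
x_1 = (-3.4744 + 4.0089·0.0769)/3.7417 = -0.8462.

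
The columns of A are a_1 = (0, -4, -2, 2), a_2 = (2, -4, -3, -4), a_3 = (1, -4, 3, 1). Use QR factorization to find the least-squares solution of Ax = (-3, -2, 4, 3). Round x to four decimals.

x = (0.2564, -0.6517, 0.7475)

e_1 = a_1/‖a_1‖ = (0, -4, -2, 2)/4.8990 = (0.0000, -0.8165, -0.4082, 0.4082).
r_{12} = e_1·a_2 = 2.8577.
u_2 = a_2 − 2.8577·e_1 = (2.0000, -1.6667, -1.8333, -5.1667).
‖u_2‖ = 6.0690, so e_2 = (0.3295, -0.2746, -0.3021, -0.8513).
r_{13} = e_1·a_3 = 2.4495; r_{23} = e_2·a_3 = -0.3295.
u_3 = a_3 − 2.4495·e_1 + 0.3295·e_2 = (1.1086, -2.0905, 3.9005, -0.2805).
‖u_3‖ = 4.5707, so e_3 = (0.2425, -0.4574, 0.8534, -0.0614).
Qᵀb = (1.2247, -4.2016, 3.4164).
Back-substitute: x_3 = 3.4164/4.5707 = 0.7475.
x_2 = (-4.2016 + 0.3295·0.7475)/6.0690 = -0.6517.
x_1 = (1.2247 − 2.8577·(-0.6517) − 2.4495·0.7475)/4.8990 = 0.2564.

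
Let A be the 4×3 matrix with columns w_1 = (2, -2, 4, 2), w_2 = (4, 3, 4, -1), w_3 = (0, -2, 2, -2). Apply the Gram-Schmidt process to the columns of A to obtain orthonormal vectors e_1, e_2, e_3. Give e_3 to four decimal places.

e_3 = (-0.1675, -0.4355, 0.2847, -0.8374)

w_1 = (2, -2, 4, 2); ‖w_1‖ = 5.2915, so e_1 = (0.3780, -0.3780, 0.7559, 0.3780).
e_1·w_2 = 0.3780·4 + (-0.3780)·3 + 0.7559·4 + 0.3780·(-1) = 3.0237.
u_2 = w_2 − 3.0237·e_1 = (2.8571, 4.1429, 1.7143, -2.1429).
‖u_2‖ = 5.7321, so e_2 = (0.4984, 0.7227, 0.2991, -0.3738).
e_1·w_3 = 0.3780·0 + (-0.3780)·(-2) + 0.7559·2 + 0.3780·(-2) = 1.5119; e_2·w_3 = 0.4984·0 + 0.7227·(-2) + 0.2991·2 + (-0.3738)·(-2) = -0.0997.
u_3 = w_3 − 1.5119·e_1 + 0.0997·e_2 = (-0.5217, -1.3565, 0.8870, -2.6087).
‖u_3‖ = 3.1152, so e_3 = (-0.1675, -0.4355, 0.2847, -0.8374).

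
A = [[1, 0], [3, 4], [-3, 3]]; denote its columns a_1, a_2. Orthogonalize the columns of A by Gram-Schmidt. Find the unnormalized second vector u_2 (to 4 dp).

u_2 = (-0.1579, 3.5263, 3.4737)

a_1 = (1, 3, -3); ‖a_1‖ = 4.3589, so q_1 = (0.2294, 0.6882, -0.6882).
q_1·a_2 = 0.2294·0 + 0.6882·4 + (-0.6882)·3 = 0.6882.
u_2 = a_2 − 0.6882·q_1 = (-0.1579, 3.5263, 3.4737).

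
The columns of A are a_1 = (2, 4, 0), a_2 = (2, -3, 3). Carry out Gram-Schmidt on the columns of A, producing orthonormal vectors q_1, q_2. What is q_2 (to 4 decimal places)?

q_2 = (0.6458, -0.3229, 0.6919)

a_1 = (2, 4, 0); ‖a_1‖ = 4.4721, so q_1 = (0.4472, 0.8944, 0.0000).
q_1·a_2 = 0.4472·2 + 0.8944·(-3) + 0.0000·3 = -1.7889.
u_2 = a_2 + 1.7889·q_1 = (2.8000, -1.4000, 3.0000).
‖u_2‖ = 4.3359, so q_2 = (0.6458, -0.3229, 0.6919).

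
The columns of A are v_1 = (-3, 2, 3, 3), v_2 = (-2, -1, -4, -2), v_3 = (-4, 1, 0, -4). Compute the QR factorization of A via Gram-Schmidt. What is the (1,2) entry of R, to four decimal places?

r_{12} = -2.5145

v_1 = (-3, 2, 3, 3); ‖v_1‖ = 5.5678, so e_1 = (-0.5388, 0.3592, 0.5388, 0.5388).
r_{12} = e_1·v_2 = -2.5145.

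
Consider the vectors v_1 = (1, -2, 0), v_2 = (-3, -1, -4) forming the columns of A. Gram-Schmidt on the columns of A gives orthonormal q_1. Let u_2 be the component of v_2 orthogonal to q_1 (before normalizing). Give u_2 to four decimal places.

v_1 = (1, -2, 0); ‖v_1‖ = 2.2361, so q_1 = (0.4472, -0.8944, 0.0000).
q_1·v_2 = 0.4472·(-3) + (-0.8944)·(-1) + 0.0000·(-4) = -0.4472.
u_2 = v_2 + 0.4472·q_1 = (-2.8000, -1.4000, -4.0000).

u_2 = (-2.8000, -1.4000, -4.0000)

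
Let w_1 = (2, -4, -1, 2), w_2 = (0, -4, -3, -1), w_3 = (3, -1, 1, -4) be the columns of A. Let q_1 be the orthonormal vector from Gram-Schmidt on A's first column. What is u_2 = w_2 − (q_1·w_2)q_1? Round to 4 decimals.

u_2 = (-1.3600, -1.2800, -2.3200, -2.3600)

w_1 = (2, -4, -1, 2); ‖w_1‖ = 5.0000, so q_1 = (0.4000, -0.8000, -0.2000, 0.4000).
q_1·w_2 = 0.4000·0 + (-0.8000)·(-4) + (-0.2000)·(-3) + 0.4000·(-1) = 3.4000.
u_2 = w_2 − 3.4000·q_1 = (-1.3600, -1.2800, -2.3200, -2.3600).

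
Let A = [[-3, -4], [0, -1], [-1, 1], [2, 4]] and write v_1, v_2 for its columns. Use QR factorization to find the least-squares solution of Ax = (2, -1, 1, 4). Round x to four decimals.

e_1 = v_1/‖v_1‖ = (-3, 0, -1, 2)/3.7417 = (-0.8018, 0.0000, -0.2673, 0.5345).
r_{12} = e_1·v_2 = 5.0780.
u_2 = v_2 − 5.0780·e_1 = (0.0714, -1.0000, 2.3571, 1.2857).
‖u_2‖ = 2.8661, so e_2 = (0.0249, -0.3489, 0.8224, 0.4486).
Qᵀb = (0.2673, 3.0156).
Back-substitute: x_2 = 3.0156/2.8661 = 1.0522.
x_1 = (0.2673 − 5.0780·1.0522)/3.7417 = -1.3565.

x = (-1.3565, 1.0522)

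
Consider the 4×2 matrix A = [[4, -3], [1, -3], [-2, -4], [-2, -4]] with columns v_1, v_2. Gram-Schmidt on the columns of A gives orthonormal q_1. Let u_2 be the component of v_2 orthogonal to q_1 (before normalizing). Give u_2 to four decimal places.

v_1 = (4, 1, -2, -2); ‖v_1‖ = 5.0000, so q_1 = (0.8000, 0.2000, -0.4000, -0.4000).
q_1·v_2 = 0.8000·(-3) + 0.2000·(-3) + (-0.4000)·(-4) + (-0.4000)·(-4) = 0.2000.
u_2 = v_2 − 0.2000·q_1 = (-3.1600, -3.0400, -3.9200, -3.9200).

u_2 = (-3.1600, -3.0400, -3.9200, -3.9200)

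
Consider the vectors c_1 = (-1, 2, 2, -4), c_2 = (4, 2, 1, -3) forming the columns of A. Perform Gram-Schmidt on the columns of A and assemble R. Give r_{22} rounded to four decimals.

q_1 = c_1/‖c_1‖ = (-1, 2, 2, -4)/5.0000 = (-0.2000, 0.4000, 0.4000, -0.8000).
r_{12} = q_1·c_2 = 2.8000.
u_2 = c_2 − 2.8000·q_1 = (4.5600, 0.8800, -0.1200, -0.7600).
r_{22} = ‖u_2‖ = 4.7074.

r_{22} = 4.7074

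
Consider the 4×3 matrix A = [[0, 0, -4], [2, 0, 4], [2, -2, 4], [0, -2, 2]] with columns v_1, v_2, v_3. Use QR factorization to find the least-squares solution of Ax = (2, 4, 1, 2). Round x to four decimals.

x = (1.6154, -0.3462, -0.2692)

v_1 = (0, 2, 2, 0); ‖v_1‖ = 2.8284, so e_1 = (0.0000, 0.7071, 0.7071, 0.0000).
e_1·v_2 = 0.0000·0 + 0.7071·0 + 0.7071·(-2) + 0.0000·(-2) = -1.4142.
u_2 = v_2 + 1.4142·e_1 = (0.0000, 1.0000, -1.0000, -2.0000).
‖u_2‖ = 2.4495, so e_2 = (0.0000, 0.4082, -0.4082, -0.8165).
e_1·v_3 = 0.0000·(-4) + 0.7071·4 + 0.7071·4 + 0.0000·2 = 5.6569; e_2·v_3 = 0.0000·(-4) + 0.4082·4 + (-0.4082)·4 + (-0.8165)·2 = -1.6330.
u_3 = v_3 − 5.6569·e_1 + 1.6330·e_2 = (-4.0000, 0.6667, -0.6667, 0.6667).
‖u_3‖ = 4.1633, so e_3 = (-0.9608, 0.1601, -0.1601, 0.1601).
Qᵀb = (3.5355, -0.4082, -1.1209).
Back-substitute: x_3 = -1.1209/4.1633 = -0.2692.
x_2 = (-0.4082 + 1.6330·(-0.2692))/2.4495 = -0.3462.
x_1 = (3.5355 + 1.4142·(-0.3462) − 5.6569·(-0.2692))/2.8284 = 1.6154.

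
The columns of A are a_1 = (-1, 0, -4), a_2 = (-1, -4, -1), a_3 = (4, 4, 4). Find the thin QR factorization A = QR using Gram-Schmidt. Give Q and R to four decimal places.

q_1 = a_1/‖a_1‖ = (-1, 0, -4)/4.1231 = (-0.2425, 0.0000, -0.9701).
r_{12} = q_1·a_2 = 1.2127.
u_2 = a_2 − 1.2127·q_1 = (-0.7059, -4.0000, 0.1765).
‖u_2‖ = 4.0656, so q_2 = (-0.1736, -0.9839, 0.0434).
r_{13} = q_1·a_3 = -4.8507; r_{23} = q_2·a_3 = -4.4563.
u_3 = a_3 + 4.8507·q_1 + 4.4563·q_2 = (2.0498, -0.3843, -0.5125).
‖u_3‖ = 2.1476, so q_3 = (0.9545, -0.1790, -0.2386).

Q = [[-0.2425, -0.1736, 0.9545], [0.0000, -0.9839, -0.1790], [-0.9701, 0.0434, -0.2386]], R = [[4.1231, 1.2127, -4.8507], [0.0000, 4.0656, -4.4563], [0.0000, 0.0000, 2.1476]]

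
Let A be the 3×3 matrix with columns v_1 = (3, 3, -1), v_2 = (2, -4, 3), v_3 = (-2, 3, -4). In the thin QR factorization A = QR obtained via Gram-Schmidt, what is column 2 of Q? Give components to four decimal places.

q_2 = (0.6878, -0.5185, 0.5079)

v_1 = (3, 3, -1); ‖v_1‖ = 4.3589, so q_1 = (0.6882, 0.6882, -0.2294).
q_1·v_2 = 0.6882·2 + 0.6882·(-4) + (-0.2294)·3 = -2.0647.
u_2 = v_2 + 2.0647·q_1 = (3.4211, -2.5789, 2.5263).
‖u_2‖ = 4.9736, so q_2 = (0.6878, -0.5185, 0.5079).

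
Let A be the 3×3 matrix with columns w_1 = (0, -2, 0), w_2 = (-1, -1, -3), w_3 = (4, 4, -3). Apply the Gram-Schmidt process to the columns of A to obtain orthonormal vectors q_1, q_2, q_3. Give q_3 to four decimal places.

q_3 = (0.9487, 0.0000, -0.3162)

q_1 = w_1/‖w_1‖ = (0, -2, 0)/2.0000 = (0.0000, -1.0000, 0.0000).
r_{12} = q_1·w_2 = 1.0000.
u_2 = w_2 − 1.0000·q_1 = (-1.0000, 0.0000, -3.0000).
‖u_2‖ = 3.1623, so q_2 = (-0.3162, 0.0000, -0.9487).
r_{13} = q_1·w_3 = -4.0000; r_{23} = q_2·w_3 = 1.5811.
u_3 = w_3 + 4.0000·q_1 − 1.5811·q_2 = (4.5000, 0.0000, -1.5000).
‖u_3‖ = 4.7434, so q_3 = (0.9487, 0.0000, -0.3162).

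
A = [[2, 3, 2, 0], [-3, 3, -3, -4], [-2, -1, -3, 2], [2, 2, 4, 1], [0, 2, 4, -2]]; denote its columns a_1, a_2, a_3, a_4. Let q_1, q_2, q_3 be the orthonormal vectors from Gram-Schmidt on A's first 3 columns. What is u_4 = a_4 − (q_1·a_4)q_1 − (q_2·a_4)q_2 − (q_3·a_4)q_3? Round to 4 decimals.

u_4 = (0.4464, -0.4720, 2.4624, 1.3079, -0.0384)

q_1 = a_1/‖a_1‖ = (2, -3, -2, 2, 0)/4.5826 = (0.4364, -0.6547, -0.4364, 0.4364, 0.0000).
r_{12} = q_1·a_2 = 0.6547.
u_2 = a_2 − 0.6547·q_1 = (2.7143, 3.4286, -0.7143, 1.7143, 2.0000).
‖u_2‖ = 5.1547, so q_2 = (0.5266, 0.6651, -0.1386, 0.3326, 0.3880).
r_{13} = q_1·a_3 = 5.8919; r_{23} = q_2·a_3 = 2.3557.
u_3 = a_3 − 5.8919·q_1 − 2.3557·q_2 = (-1.8118, -0.7097, -0.1022, 0.6452, 3.0860).
‖u_3‖ = 3.7063, so q_3 = (-0.4889, -0.1915, -0.0276, 0.1741, 0.8326).
r_{14} = q_1·a_4 = 2.1822; r_{24} = q_2·a_4 = -3.3811; r_{34} = q_3·a_4 = -0.7804.
u_4 = a_4 − 2.1822·q_1 + 3.3811·q_2 + 0.7804·q_3 = (0.4464, -0.4720, 2.4624, 1.3079, -0.0384).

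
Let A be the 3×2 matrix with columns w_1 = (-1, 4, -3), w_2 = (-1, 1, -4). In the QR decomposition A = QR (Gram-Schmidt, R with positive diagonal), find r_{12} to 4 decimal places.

r_{12} = 3.3340

w_1 = (-1, 4, -3); ‖w_1‖ = 5.0990, so q_1 = (-0.1961, 0.7845, -0.5883).
r_{12} = q_1·w_2 = 3.3340.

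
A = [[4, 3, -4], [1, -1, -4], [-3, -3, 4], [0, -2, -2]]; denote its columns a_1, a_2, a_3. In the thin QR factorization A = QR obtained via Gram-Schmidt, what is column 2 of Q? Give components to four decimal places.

a_1 = (4, 1, -3, 0); ‖a_1‖ = 5.0990, so e_1 = (0.7845, 0.1961, -0.5883, 0.0000).
e_1·a_2 = 0.7845·3 + 0.1961·(-1) + (-0.5883)·(-3) + 0.0000·(-2) = 3.9223.
u_2 = a_2 − 3.9223·e_1 = (-0.0769, -1.7692, -0.6923, -2.0000).
‖u_2‖ = 2.7596, so e_2 = (-0.0279, -0.6411, -0.2509, -0.7247).

e_2 = (-0.0279, -0.6411, -0.2509, -0.7247)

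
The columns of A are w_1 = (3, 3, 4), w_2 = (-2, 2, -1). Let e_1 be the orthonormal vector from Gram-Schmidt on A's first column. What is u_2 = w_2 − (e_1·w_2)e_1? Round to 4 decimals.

e_1 = w_1/‖w_1‖ = (3, 3, 4)/5.8310 = (0.5145, 0.5145, 0.6860).
r_{12} = e_1·w_2 = -0.6860.
u_2 = w_2 + 0.6860·e_1 = (-1.6471, 2.3529, -0.5294).

u_2 = (-1.6471, 2.3529, -0.5294)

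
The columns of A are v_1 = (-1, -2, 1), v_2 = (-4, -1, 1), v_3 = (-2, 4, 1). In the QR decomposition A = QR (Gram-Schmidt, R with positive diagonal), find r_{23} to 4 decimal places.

e_1 = v_1/‖v_1‖ = (-1, -2, 1)/2.4495 = (-0.4082, -0.8165, 0.4082).
r_{12} = e_1·v_2 = 2.8577.
u_2 = v_2 − 2.8577·e_1 = (-2.8333, 1.3333, -0.1667).
‖u_2‖ = 3.1358, so e_2 = (-0.9035, 0.4252, -0.0531).
r_{23} = e_2·v_3 = 3.4547.

r_{23} = 3.4547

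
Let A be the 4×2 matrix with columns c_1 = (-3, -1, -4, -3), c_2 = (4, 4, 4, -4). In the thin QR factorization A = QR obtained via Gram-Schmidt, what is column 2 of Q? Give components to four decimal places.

e_2 = (0.3152, 0.4729, 0.2364, -0.7881)

e_1 = c_1/‖c_1‖ = (-3, -1, -4, -3)/5.9161 = (-0.5071, -0.1690, -0.6761, -0.5071).
r_{12} = e_1·c_2 = -3.3806.
u_2 = c_2 + 3.3806·e_1 = (2.2857, 3.4286, 1.7143, -5.7143).
‖u_2‖ = 7.2506, so e_2 = (0.3152, 0.4729, 0.2364, -0.7881).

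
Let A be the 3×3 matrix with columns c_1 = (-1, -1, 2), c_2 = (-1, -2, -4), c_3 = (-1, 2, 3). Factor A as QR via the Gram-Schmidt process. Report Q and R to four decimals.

q_1 = c_1/‖c_1‖ = (-1, -1, 2)/2.4495 = (-0.4082, -0.4082, 0.8165).
r_{12} = q_1·c_2 = -2.0412.
u_2 = c_2 + 2.0412·q_1 = (-1.8333, -2.8333, -2.3333).
‖u_2‖ = 4.1028, so q_2 = (-0.4468, -0.6906, -0.5687).
r_{13} = q_1·c_3 = 2.0412; r_{23} = q_2·c_3 = -2.6404.
u_3 = c_3 − 2.0412·q_1 + 2.6404·q_2 = (-1.3465, 1.0099, -0.1683).
‖u_3‖ = 1.6916, so q_3 = (-0.7960, 0.5970, -0.0995).

Q = [[-0.4082, -0.4468, -0.7960], [-0.4082, -0.6906, 0.5970], [0.8165, -0.5687, -0.0995]], R = [[2.4495, -2.0412, 2.0412], [0.0000, 4.1028, -2.6404], [0.0000, 0.0000, 1.6916]]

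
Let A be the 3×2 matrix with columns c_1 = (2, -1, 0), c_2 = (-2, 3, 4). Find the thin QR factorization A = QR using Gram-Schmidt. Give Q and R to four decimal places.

c_1 = (2, -1, 0); ‖c_1‖ = 2.2361, so e_1 = (0.8944, -0.4472, 0.0000).
e_1·c_2 = 0.8944·(-2) + (-0.4472)·3 + 0.0000·4 = -3.1305.
u_2 = c_2 + 3.1305·e_1 = (0.8000, 1.6000, 4.0000).
‖u_2‖ = 4.3818, so e_2 = (0.1826, 0.3651, 0.9129).

Q = [[0.8944, 0.1826], [-0.4472, 0.3651], [0.0000, 0.9129]], R = [[2.2361, -3.1305], [0.0000, 4.3818]]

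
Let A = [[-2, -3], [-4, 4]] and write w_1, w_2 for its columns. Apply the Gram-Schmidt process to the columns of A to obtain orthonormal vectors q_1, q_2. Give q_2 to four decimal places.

w_1 = (-2, -4); ‖w_1‖ = 4.4721, so q_1 = (-0.4472, -0.8944).
q_1·w_2 = (-0.4472)·(-3) + (-0.8944)·4 = -2.2361.
u_2 = w_2 + 2.2361·q_1 = (-4.0000, 2.0000).
‖u_2‖ = 4.4721, so q_2 = (-0.8944, 0.4472).

q_2 = (-0.8944, 0.4472)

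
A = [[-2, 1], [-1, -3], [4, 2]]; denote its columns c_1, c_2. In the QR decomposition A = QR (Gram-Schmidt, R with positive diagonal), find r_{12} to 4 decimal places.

c_1 = (-2, -1, 4); ‖c_1‖ = 4.5826, so q_1 = (-0.4364, -0.2182, 0.8729).
r_{12} = q_1·c_2 = 1.9640.

r_{12} = 1.9640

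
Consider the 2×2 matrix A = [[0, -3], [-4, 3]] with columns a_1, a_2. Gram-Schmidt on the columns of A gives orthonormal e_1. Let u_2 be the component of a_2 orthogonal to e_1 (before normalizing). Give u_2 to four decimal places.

a_1 = (0, -4); ‖a_1‖ = 4.0000, so e_1 = (0.0000, -1.0000).
e_1·a_2 = 0.0000·(-3) + (-1.0000)·3 = -3.0000.
u_2 = a_2 + 3.0000·e_1 = (-3.0000, 0.0000).

u_2 = (-3.0000, 0.0000)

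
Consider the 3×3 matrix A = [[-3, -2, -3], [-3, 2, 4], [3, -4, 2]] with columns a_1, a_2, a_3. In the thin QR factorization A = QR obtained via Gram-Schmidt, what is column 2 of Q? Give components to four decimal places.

e_2 = (-0.7715, 0.1543, -0.6172)

a_1 = (-3, -3, 3); ‖a_1‖ = 5.1962, so e_1 = (-0.5774, -0.5774, 0.5774).
e_1·a_2 = (-0.5774)·(-2) + (-0.5774)·2 + 0.5774·(-4) = -2.3094.
u_2 = a_2 + 2.3094·e_1 = (-3.3333, 0.6667, -2.6667).
‖u_2‖ = 4.3205, so e_2 = (-0.7715, 0.1543, -0.6172).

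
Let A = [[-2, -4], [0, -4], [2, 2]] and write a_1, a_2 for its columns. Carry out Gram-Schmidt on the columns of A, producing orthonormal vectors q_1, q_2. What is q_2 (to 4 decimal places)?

q_1 = a_1/‖a_1‖ = (-2, 0, 2)/2.8284 = (-0.7071, 0.0000, 0.7071).
r_{12} = q_1·a_2 = 4.2426.
u_2 = a_2 − 4.2426·q_1 = (-1.0000, -4.0000, -1.0000).
‖u_2‖ = 4.2426, so q_2 = (-0.2357, -0.9428, -0.2357).

q_2 = (-0.2357, -0.9428, -0.2357)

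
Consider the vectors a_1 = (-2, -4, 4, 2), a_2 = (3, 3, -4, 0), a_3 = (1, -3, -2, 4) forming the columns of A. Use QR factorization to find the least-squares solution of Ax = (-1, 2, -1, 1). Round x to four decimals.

a_1 = (-2, -4, 4, 2); ‖a_1‖ = 6.3246, so e_1 = (-0.3162, -0.6325, 0.6325, 0.3162).
e_1·a_2 = (-0.3162)·3 + (-0.6325)·3 + 0.6325·(-4) + 0.3162·0 = -5.3759.
u_2 = a_2 + 5.3759·e_1 = (1.3000, -0.4000, -0.6000, 1.7000).
‖u_2‖ = 2.2583, so e_2 = (0.5756, -0.1771, -0.2657, 0.7528).
e_1·a_3 = (-0.3162)·1 + (-0.6325)·(-3) + 0.6325·(-2) + 0.3162·4 = 1.5811; e_2·a_3 = 0.5756·1 + (-0.1771)·(-3) + (-0.2657)·(-2) + 0.7528·4 = 4.6495.
u_3 = a_3 − 1.5811·e_1 − 4.6495·e_2 = (-1.1765, -1.1765, -1.7647, 0.0000).
‖u_3‖ = 2.4254, so e_3 = (-0.4851, -0.4851, -0.7276, 0.0000).
Qᵀb = (-1.2649, 0.0886, 0.2425).
Back-substitute: x_3 = 0.2425/2.4254 = 0.1000.
x_2 = (0.0886 − 4.6495·0.1000)/2.2583 = -0.1667.
x_1 = (-1.2649 + 5.3759·(-0.1667) − 1.5811·0.1000)/6.3246 = -0.3667.

x = (-0.3667, -0.1667, 0.1000)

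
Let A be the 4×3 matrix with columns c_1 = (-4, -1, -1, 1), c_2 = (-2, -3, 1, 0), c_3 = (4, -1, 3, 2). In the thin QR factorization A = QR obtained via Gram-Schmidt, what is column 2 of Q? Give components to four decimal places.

e_2 = (0.0356, -0.8369, 0.5164, -0.1781)

c_1 = (-4, -1, -1, 1); ‖c_1‖ = 4.3589, so e_1 = (-0.9177, -0.2294, -0.2294, 0.2294).
e_1·c_2 = (-0.9177)·(-2) + (-0.2294)·(-3) + (-0.2294)·1 + 0.2294·0 = 2.2942.
u_2 = c_2 − 2.2942·e_1 = (0.1053, -2.4737, 1.5263, -0.5263).
‖u_2‖ = 2.9558, so e_2 = (0.0356, -0.8369, 0.5164, -0.1781).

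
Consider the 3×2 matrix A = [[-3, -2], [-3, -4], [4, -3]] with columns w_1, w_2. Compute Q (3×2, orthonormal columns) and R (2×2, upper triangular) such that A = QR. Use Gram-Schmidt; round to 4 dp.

w_1 = (-3, -3, 4); ‖w_1‖ = 5.8310, so e_1 = (-0.5145, -0.5145, 0.6860).
e_1·w_2 = (-0.5145)·(-2) + (-0.5145)·(-4) + 0.6860·(-3) = 1.0290.
u_2 = w_2 − 1.0290·e_1 = (-1.4706, -3.4706, -3.7059).
‖u_2‖ = 5.2859, so e_2 = (-0.2782, -0.6566, -0.7011).

Q = [[-0.5145, -0.2782], [-0.5145, -0.6566], [0.6860, -0.7011]], R = [[5.8310, 1.0290], [0.0000, 5.2859]]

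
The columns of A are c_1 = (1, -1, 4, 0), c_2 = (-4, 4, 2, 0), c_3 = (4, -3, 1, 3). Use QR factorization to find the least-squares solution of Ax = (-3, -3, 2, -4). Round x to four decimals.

x = (1.4094, -1.0292, -1.5789)

q_1 = c_1/‖c_1‖ = (1, -1, 4, 0)/4.2426 = (0.2357, -0.2357, 0.9428, 0.0000).
r_{12} = q_1·c_2 = 0.0000.
u_2 = c_2 + 0.0000·q_1 = (-4.0000, 4.0000, 2.0000, 0.0000).
‖u_2‖ = 6.0000, so q_2 = (-0.6667, 0.6667, 0.3333, 0.0000).
r_{13} = q_1·c_3 = 2.5927; r_{23} = q_2·c_3 = -4.3333.
u_3 = c_3 − 2.5927·q_1 + 4.3333·q_2 = (0.5000, 0.5000, 0.0000, 3.0000).
‖u_3‖ = 3.0822, so q_3 = (0.1622, 0.1622, 0.0000, 0.9733).
Qᵀb = (1.8856, 0.6667, -4.8666).
Back-substitute: x_3 = -4.8666/3.0822 = -1.5789.
x_2 = (0.6667 + 4.3333·(-1.5789))/6.0000 = -1.0292.
x_1 = (1.8856 + 0.0000·(-1.0292) − 2.5927·(-1.5789))/4.2426 = 1.4094.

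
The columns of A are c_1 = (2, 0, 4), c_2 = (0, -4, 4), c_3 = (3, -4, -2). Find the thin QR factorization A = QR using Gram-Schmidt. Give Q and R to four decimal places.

e_1 = c_1/‖c_1‖ = (2, 0, 4)/4.4721 = (0.4472, 0.0000, 0.8944).
r_{12} = e_1·c_2 = 3.5777.
u_2 = c_2 − 3.5777·e_1 = (-1.6000, -4.0000, 0.8000).
‖u_2‖ = 4.3818, so e_2 = (-0.3651, -0.9129, 0.1826).
r_{13} = e_1·c_3 = -0.4472; r_{23} = e_2·c_3 = 2.1909.
u_3 = c_3 + 0.4472·e_1 − 2.1909·e_2 = (4.0000, -2.0000, -2.0000).
‖u_3‖ = 4.8990, so e_3 = (0.8165, -0.4082, -0.4082).

Q = [[0.4472, -0.3651, 0.8165], [0.0000, -0.9129, -0.4082], [0.8944, 0.1826, -0.4082]], R = [[4.4721, 3.5777, -0.4472], [0.0000, 4.3818, 2.1909], [0.0000, 0.0000, 4.8990]]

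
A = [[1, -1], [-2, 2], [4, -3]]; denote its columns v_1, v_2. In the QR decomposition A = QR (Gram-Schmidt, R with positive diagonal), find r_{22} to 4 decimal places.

r_{22} = 0.4880

e_1 = v_1/‖v_1‖ = (1, -2, 4)/4.5826 = (0.2182, -0.4364, 0.8729).
r_{12} = e_1·v_2 = -3.7097.
u_2 = v_2 + 3.7097·e_1 = (-0.1905, 0.3810, 0.2381).
r_{22} = ‖u_2‖ = 0.4880.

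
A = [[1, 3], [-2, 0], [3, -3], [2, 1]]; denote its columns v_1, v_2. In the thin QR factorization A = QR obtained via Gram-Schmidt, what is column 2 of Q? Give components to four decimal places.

q_2 = (0.7572, -0.1044, -0.5483, 0.3394)

v_1 = (1, -2, 3, 2); ‖v_1‖ = 4.2426, so q_1 = (0.2357, -0.4714, 0.7071, 0.4714).
q_1·v_2 = 0.2357·3 + (-0.4714)·0 + 0.7071·(-3) + 0.4714·1 = -0.9428.
u_2 = v_2 + 0.9428·q_1 = (3.2222, -0.4444, -2.3333, 1.4444).
‖u_2‖ = 4.2557, so q_2 = (0.7572, -0.1044, -0.5483, 0.3394).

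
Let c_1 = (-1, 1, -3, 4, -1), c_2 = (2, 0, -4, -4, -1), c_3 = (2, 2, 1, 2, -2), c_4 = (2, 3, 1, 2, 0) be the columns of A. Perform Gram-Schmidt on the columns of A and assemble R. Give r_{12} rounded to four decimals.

c_1 = (-1, 1, -3, 4, -1); ‖c_1‖ = 5.2915, so e_1 = (-0.1890, 0.1890, -0.5669, 0.7559, -0.1890).
r_{12} = e_1·c_2 = -0.9449.

r_{12} = -0.9449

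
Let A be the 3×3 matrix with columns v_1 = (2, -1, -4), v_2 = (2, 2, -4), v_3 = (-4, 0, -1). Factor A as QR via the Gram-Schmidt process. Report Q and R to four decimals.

Q = [[0.4364, 0.0976, -0.8944], [-0.2182, 0.9759, 0.0000], [-0.8729, -0.1952, -0.4472]], R = [[4.5826, 3.9279, -0.8729], [0.0000, 2.9277, -0.1952], [0.0000, 0.0000, 4.0249]]

e_1 = v_1/‖v_1‖ = (2, -1, -4)/4.5826 = (0.4364, -0.2182, -0.8729).
r_{12} = e_1·v_2 = 3.9279.
u_2 = v_2 − 3.9279·e_1 = (0.2857, 2.8571, -0.5714).
‖u_2‖ = 2.9277, so e_2 = (0.0976, 0.9759, -0.1952).
r_{13} = e_1·v_3 = -0.8729; r_{23} = e_2·v_3 = -0.1952.
u_3 = v_3 + 0.8729·e_1 + 0.1952·e_2 = (-3.6000, 0.0000, -1.8000).
‖u_3‖ = 4.0249, so e_3 = (-0.8944, 0.0000, -0.4472).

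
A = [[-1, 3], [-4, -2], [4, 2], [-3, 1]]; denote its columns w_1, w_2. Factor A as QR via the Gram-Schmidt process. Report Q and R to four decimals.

w_1 = (-1, -4, 4, -3); ‖w_1‖ = 6.4807, so q_1 = (-0.1543, -0.6172, 0.6172, -0.4629).
q_1·w_2 = (-0.1543)·3 + (-0.6172)·(-2) + 0.6172·2 + (-0.4629)·1 = 1.5430.
u_2 = w_2 − 1.5430·q_1 = (3.2381, -1.0476, 1.0476, 1.7143).
‖u_2‖ = 3.9521, so q_2 = (0.8193, -0.2651, 0.2651, 0.4338).

Q = [[-0.1543, 0.8193], [-0.6172, -0.2651], [0.6172, 0.2651], [-0.4629, 0.4338]], R = [[6.4807, 1.5430], [0.0000, 3.9521]]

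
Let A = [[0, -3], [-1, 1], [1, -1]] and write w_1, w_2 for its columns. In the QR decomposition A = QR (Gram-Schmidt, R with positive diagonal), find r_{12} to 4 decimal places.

w_1 = (0, -1, 1); ‖w_1‖ = 1.4142, so e_1 = (0.0000, -0.7071, 0.7071).
r_{12} = e_1·w_2 = -1.4142.

r_{12} = -1.4142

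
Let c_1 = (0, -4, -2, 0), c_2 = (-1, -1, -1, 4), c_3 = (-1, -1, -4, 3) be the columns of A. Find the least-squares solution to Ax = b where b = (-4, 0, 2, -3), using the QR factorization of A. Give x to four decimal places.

c_1 = (0, -4, -2, 0); ‖c_1‖ = 4.4721, so q_1 = (0.0000, -0.8944, -0.4472, 0.0000).
q_1·c_2 = 0.0000·(-1) + (-0.8944)·(-1) + (-0.4472)·(-1) + 0.0000·4 = 1.3416.
u_2 = c_2 − 1.3416·q_1 = (-1.0000, 0.2000, -0.4000, 4.0000).
‖u_2‖ = 4.1473, so q_2 = (-0.2411, 0.0482, -0.0964, 0.9645).
q_1·c_3 = 0.0000·(-1) + (-0.8944)·(-1) + (-0.4472)·(-4) + 0.0000·3 = 2.6833; q_2·c_3 = (-0.2411)·(-1) + 0.0482·(-1) + (-0.0964)·(-4) + 0.9645·3 = 3.4721.
u_3 = c_3 − 2.6833·q_1 − 3.4721·q_2 = (-0.1628, 1.2326, -2.4651, -0.3488).
‖u_3‖ = 2.7828, so q_3 = (-0.0585, 0.4429, -0.8858, -0.1254).
Qᵀb = (-0.8944, -2.1219, -1.1616).
Back-substitute: x_3 = -1.1616/2.7828 = -0.4174.
x_2 = (-2.1219 − 3.4721·(-0.4174))/4.1473 = -0.1622.
x_1 = (-0.8944 − 1.3416·(-0.1622) − 2.6833·(-0.4174))/4.4721 = 0.0991.

x = (0.0991, -0.1622, -0.4174)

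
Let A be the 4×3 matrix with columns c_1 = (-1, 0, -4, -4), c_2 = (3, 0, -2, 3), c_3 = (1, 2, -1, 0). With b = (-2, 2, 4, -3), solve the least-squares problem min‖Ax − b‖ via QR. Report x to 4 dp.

e_1 = c_1/‖c_1‖ = (-1, 0, -4, -4)/5.7446 = (-0.1741, 0.0000, -0.6963, -0.6963).
r_{12} = e_1·c_2 = -1.2185.
u_2 = c_2 + 1.2185·e_1 = (2.7879, 0.0000, -2.8485, 2.1515).
‖u_2‖ = 4.5294, so e_2 = (0.6155, 0.0000, -0.6289, 0.4750).
r_{13} = e_1·c_3 = 0.5222; r_{23} = e_2·c_3 = 1.2444.
u_3 = c_3 − 0.5222·e_1 − 1.2444·e_2 = (0.3250, 2.0000, 0.1462, -0.2275).
‖u_3‖ = 2.0442, so e_3 = (0.1590, 0.9784, 0.0715, -0.1113).
Qᵀb = (-0.3482, -5.1716, 2.2588).
Back-substitute: x_3 = 2.2588/2.0442 = 1.1050.
x_2 = (-5.1716 − 1.2444·1.1050)/4.5294 = -1.4454.
x_1 = (-0.3482 + 1.2185·(-1.4454) − 0.5222·1.1050)/5.7446 = -0.4677.

x = (-0.4677, -1.4454, 1.1050)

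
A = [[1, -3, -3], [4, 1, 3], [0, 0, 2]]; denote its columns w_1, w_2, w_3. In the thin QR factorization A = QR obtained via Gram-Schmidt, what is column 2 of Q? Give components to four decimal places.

q_2 = (-0.9701, 0.2425, 0.0000)

w_1 = (1, 4, 0); ‖w_1‖ = 4.1231, so q_1 = (0.2425, 0.9701, 0.0000).
q_1·w_2 = 0.2425·(-3) + 0.9701·1 + 0.0000·0 = 0.2425.
u_2 = w_2 − 0.2425·q_1 = (-3.0588, 0.7647, 0.0000).
‖u_2‖ = 3.1530, so q_2 = (-0.9701, 0.2425, 0.0000).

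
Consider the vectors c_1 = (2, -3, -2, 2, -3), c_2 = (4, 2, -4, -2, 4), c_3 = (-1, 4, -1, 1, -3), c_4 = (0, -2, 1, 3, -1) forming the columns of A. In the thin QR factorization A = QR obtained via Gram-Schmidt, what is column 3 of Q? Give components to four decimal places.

e_3 = (-0.0834, 0.7772, -0.2996, 0.1696, -0.5200)

c_1 = (2, -3, -2, 2, -3); ‖c_1‖ = 5.4772, so e_1 = (0.3651, -0.5477, -0.3651, 0.3651, -0.5477).
e_1·c_2 = 0.3651·4 + (-0.5477)·2 + (-0.3651)·(-4) + 0.3651·(-2) + (-0.5477)·4 = -1.0954.
u_2 = c_2 + 1.0954·e_1 = (4.4000, 1.4000, -4.4000, -1.6000, 3.4000).
‖u_2‖ = 7.4027, so e_2 = (0.5944, 0.1891, -0.5944, -0.2161, 0.4593).
e_1·c_3 = 0.3651·(-1) + (-0.5477)·4 + (-0.3651)·(-1) + 0.3651·1 + (-0.5477)·(-3) = -0.1826; e_2·c_3 = 0.5944·(-1) + 0.1891·4 + (-0.5944)·(-1) + (-0.2161)·1 + 0.4593·(-3) = -0.8375.
u_3 = c_3 + 0.1826·e_1 + 0.8375·e_2 = (-0.4355, 4.0584, -1.5645, 0.8856, -2.7153).
‖u_3‖ = 5.2216, so e_3 = (-0.0834, 0.7772, -0.2996, 0.1696, -0.5200).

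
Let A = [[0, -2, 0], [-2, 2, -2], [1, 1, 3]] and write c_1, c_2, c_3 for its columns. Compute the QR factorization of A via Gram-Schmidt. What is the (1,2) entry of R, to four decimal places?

e_1 = c_1/‖c_1‖ = (0, -2, 1)/2.2361 = (0.0000, -0.8944, 0.4472).
r_{12} = e_1·c_2 = -1.3416.

r_{12} = -1.3416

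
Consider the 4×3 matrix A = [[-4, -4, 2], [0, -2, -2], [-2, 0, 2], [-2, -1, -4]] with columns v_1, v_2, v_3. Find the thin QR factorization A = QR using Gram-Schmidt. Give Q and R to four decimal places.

Q = [[-0.8165, -0.3651, 0.3391], [0.0000, -0.7303, -0.2347], [-0.4082, 0.5477, 0.2087], [-0.4082, 0.1826, -0.8868]], R = [[4.8990, 3.6742, -0.8165], [0.0000, 2.7386, 1.0954], [0.0000, 0.0000, 5.1121]]

v_1 = (-4, 0, -2, -2); ‖v_1‖ = 4.8990, so q_1 = (-0.8165, 0.0000, -0.4082, -0.4082).
q_1·v_2 = (-0.8165)·(-4) + 0.0000·(-2) + (-0.4082)·0 + (-0.4082)·(-1) = 3.6742.
u_2 = v_2 − 3.6742·q_1 = (-1.0000, -2.0000, 1.5000, 0.5000).
‖u_2‖ = 2.7386, so q_2 = (-0.3651, -0.7303, 0.5477, 0.1826).
q_1·v_3 = (-0.8165)·2 + 0.0000·(-2) + (-0.4082)·2 + (-0.4082)·(-4) = -0.8165; q_2·v_3 = (-0.3651)·2 + (-0.7303)·(-2) + 0.5477·2 + 0.1826·(-4) = 1.0954.
u_3 = v_3 + 0.8165·q_1 − 1.0954·q_2 = (1.7333, -1.2000, 1.0667, -4.5333).
‖u_3‖ = 5.1121, so q_3 = (0.3391, -0.2347, 0.2087, -0.8868).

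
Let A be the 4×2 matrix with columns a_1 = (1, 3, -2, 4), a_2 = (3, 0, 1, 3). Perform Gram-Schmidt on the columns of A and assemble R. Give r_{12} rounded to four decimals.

a_1 = (1, 3, -2, 4); ‖a_1‖ = 5.4772, so q_1 = (0.1826, 0.5477, -0.3651, 0.7303).
r_{12} = q_1·a_2 = 2.3735.

r_{12} = 2.3735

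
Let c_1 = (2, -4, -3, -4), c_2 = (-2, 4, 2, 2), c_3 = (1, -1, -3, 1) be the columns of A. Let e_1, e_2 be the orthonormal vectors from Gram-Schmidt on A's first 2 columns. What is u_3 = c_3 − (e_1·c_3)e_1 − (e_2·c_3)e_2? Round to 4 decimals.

e_1 = c_1/‖c_1‖ = (2, -4, -3, -4)/6.7082 = (0.2981, -0.5963, -0.4472, -0.5963).
r_{12} = e_1·c_2 = -5.0684.
u_2 = c_2 + 5.0684·e_1 = (-0.4889, 0.9778, -0.2667, -1.0222).
‖u_2‖ = 1.5202, so e_2 = (-0.3216, 0.6432, -0.1754, -0.6724).
r_{13} = e_1·c_3 = 1.6398; r_{23} = e_2·c_3 = -1.1109.
u_3 = c_3 − 1.6398·e_1 + 1.1109·e_2 = (0.1538, 0.6923, -2.4615, 1.2308).

u_3 = (0.1538, 0.6923, -2.4615, 1.2308)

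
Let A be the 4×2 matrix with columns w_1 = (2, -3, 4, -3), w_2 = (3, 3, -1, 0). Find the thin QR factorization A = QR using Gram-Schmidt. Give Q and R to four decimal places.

Q = [[0.3244, 0.8004], [-0.4867, 0.5815], [0.6489, -0.0625], [-0.4867, -0.1313]], R = [[6.1644, -1.1355], [0.0000, 4.2084]]

e_1 = w_1/‖w_1‖ = (2, -3, 4, -3)/6.1644 = (0.3244, -0.4867, 0.6489, -0.4867).
r_{12} = e_1·w_2 = -1.1355.
u_2 = w_2 + 1.1355·e_1 = (3.3684, 2.4474, -0.2632, -0.5526).
‖u_2‖ = 4.2084, so e_2 = (0.8004, 0.5815, -0.0625, -0.1313).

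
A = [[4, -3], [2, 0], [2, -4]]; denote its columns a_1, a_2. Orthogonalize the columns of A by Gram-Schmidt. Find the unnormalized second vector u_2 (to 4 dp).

q_1 = a_1/‖a_1‖ = (4, 2, 2)/4.8990 = (0.8165, 0.4082, 0.4082).
r_{12} = q_1·a_2 = -4.0825.
u_2 = a_2 + 4.0825·q_1 = (0.3333, 1.6667, -2.3333).

u_2 = (0.3333, 1.6667, -2.3333)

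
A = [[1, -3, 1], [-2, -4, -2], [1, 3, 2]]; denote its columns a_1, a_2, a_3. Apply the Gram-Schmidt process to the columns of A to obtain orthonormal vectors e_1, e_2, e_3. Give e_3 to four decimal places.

e_3 = (0.1690, 0.5071, 0.8452)

a_1 = (1, -2, 1); ‖a_1‖ = 2.4495, so e_1 = (0.4082, -0.8165, 0.4082).
e_1·a_2 = 0.4082·(-3) + (-0.8165)·(-4) + 0.4082·3 = 3.2660.
u_2 = a_2 − 3.2660·e_1 = (-4.3333, -1.3333, 1.6667).
‖u_2‖ = 4.8305, so e_2 = (-0.8971, -0.2760, 0.3450).
e_1·a_3 = 0.4082·1 + (-0.8165)·(-2) + 0.4082·2 = 2.8577; e_2·a_3 = (-0.8971)·1 + (-0.2760)·(-2) + 0.3450·2 = 0.3450.
u_3 = a_3 − 2.8577·e_1 − 0.3450·e_2 = (0.1429, 0.4286, 0.7143).
‖u_3‖ = 0.8452, so e_3 = (0.1690, 0.5071, 0.8452).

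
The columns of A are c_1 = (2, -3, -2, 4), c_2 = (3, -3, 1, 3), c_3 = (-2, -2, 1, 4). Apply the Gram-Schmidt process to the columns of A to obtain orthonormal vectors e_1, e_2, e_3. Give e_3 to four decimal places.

e_3 = (-0.7517, -0.1147, 0.4166, 0.4982)

c_1 = (2, -3, -2, 4); ‖c_1‖ = 5.7446, so e_1 = (0.3482, -0.5222, -0.3482, 0.6963).
e_1·c_2 = 0.3482·3 + (-0.5222)·(-3) + (-0.3482)·1 + 0.6963·3 = 4.3519.
u_2 = c_2 − 4.3519·e_1 = (1.4848, -0.7273, 2.5152, -0.0303).
‖u_2‖ = 3.0101, so e_2 = (0.4933, -0.2416, 0.8356, -0.0101).
e_1·c_3 = 0.3482·(-2) + (-0.5222)·(-2) + (-0.3482)·1 + 0.6963·4 = 2.7852; e_2·c_3 = 0.4933·(-2) + (-0.2416)·(-2) + 0.8356·1 + (-0.0101)·4 = 0.2919.
u_3 = c_3 − 2.7852·e_1 − 0.2919·e_2 = (-3.1137, -0.4749, 1.7258, 2.0635).
‖u_3‖ = 4.1421, so e_3 = (-0.7517, -0.1147, 0.4166, 0.4982).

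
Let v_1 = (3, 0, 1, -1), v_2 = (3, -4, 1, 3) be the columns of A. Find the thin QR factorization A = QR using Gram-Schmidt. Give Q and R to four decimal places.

v_1 = (3, 0, 1, -1); ‖v_1‖ = 3.3166, so e_1 = (0.9045, 0.0000, 0.3015, -0.3015).
e_1·v_2 = 0.9045·3 + 0.0000·(-4) + 0.3015·1 + (-0.3015)·3 = 2.1106.
u_2 = v_2 − 2.1106·e_1 = (1.0909, -4.0000, 0.3636, 3.6364).
‖u_2‖ = 5.5268, so e_2 = (0.1974, -0.7237, 0.0658, 0.6580).

Q = [[0.9045, 0.1974], [0.0000, -0.7237], [0.3015, 0.0658], [-0.3015, 0.6580]], R = [[3.3166, 2.1106], [0.0000, 5.5268]]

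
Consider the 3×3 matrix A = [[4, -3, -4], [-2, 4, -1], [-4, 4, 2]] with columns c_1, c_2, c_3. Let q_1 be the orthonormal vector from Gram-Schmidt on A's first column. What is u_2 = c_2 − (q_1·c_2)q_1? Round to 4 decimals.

c_1 = (4, -2, -4); ‖c_1‖ = 6.0000, so q_1 = (0.6667, -0.3333, -0.6667).
q_1·c_2 = 0.6667·(-3) + (-0.3333)·4 + (-0.6667)·4 = -6.0000.
u_2 = c_2 + 6.0000·q_1 = (1.0000, 2.0000, 0.0000).

u_2 = (1.0000, 2.0000, 0.0000)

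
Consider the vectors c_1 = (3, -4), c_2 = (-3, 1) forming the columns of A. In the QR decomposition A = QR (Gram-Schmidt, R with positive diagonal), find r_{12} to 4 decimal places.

r_{12} = -2.6000

c_1 = (3, -4); ‖c_1‖ = 5.0000, so q_1 = (0.6000, -0.8000).
r_{12} = q_1·c_2 = -2.6000.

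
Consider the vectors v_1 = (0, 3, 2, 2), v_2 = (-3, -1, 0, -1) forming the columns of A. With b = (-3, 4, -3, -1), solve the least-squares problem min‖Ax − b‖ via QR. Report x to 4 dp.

e_1 = v_1/‖v_1‖ = (0, 3, 2, 2)/4.1231 = (0.0000, 0.7276, 0.4851, 0.4851).
r_{12} = e_1·v_2 = -1.2127.
u_2 = v_2 + 1.2127·e_1 = (-3.0000, -0.1176, 0.5882, -0.4118).
‖u_2‖ = 3.0870, so e_2 = (-0.9718, -0.0381, 0.1906, -0.1334).
Qᵀb = (0.9701, 2.3248).
Back-substitute: x_2 = 2.3248/3.0870 = 0.7531.
x_1 = (0.9701 + 1.2127·0.7531)/4.1231 = 0.4568.

x = (0.4568, 0.7531)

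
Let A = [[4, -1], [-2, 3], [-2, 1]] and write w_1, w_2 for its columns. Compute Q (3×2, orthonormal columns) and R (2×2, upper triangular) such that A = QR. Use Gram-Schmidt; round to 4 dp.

w_1 = (4, -2, -2); ‖w_1‖ = 4.8990, so e_1 = (0.8165, -0.4082, -0.4082).
e_1·w_2 = 0.8165·(-1) + (-0.4082)·3 + (-0.4082)·1 = -2.4495.
u_2 = w_2 + 2.4495·e_1 = (1.0000, 2.0000, 0.0000).
‖u_2‖ = 2.2361, so e_2 = (0.4472, 0.8944, 0.0000).

Q = [[0.8165, 0.4472], [-0.4082, 0.8944], [-0.4082, 0.0000]], R = [[4.8990, -2.4495], [0.0000, 2.2361]]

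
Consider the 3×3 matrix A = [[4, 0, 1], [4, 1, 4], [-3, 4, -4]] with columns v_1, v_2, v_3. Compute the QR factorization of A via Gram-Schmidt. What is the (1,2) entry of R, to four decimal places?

e_1 = v_1/‖v_1‖ = (4, 4, -3)/6.4031 = (0.6247, 0.6247, -0.4685).
r_{12} = e_1·v_2 = -1.2494.

r_{12} = -1.2494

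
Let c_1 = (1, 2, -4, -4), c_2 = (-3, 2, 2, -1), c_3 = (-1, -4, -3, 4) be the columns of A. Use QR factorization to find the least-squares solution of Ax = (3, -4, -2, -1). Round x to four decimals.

c_1 = (1, 2, -4, -4); ‖c_1‖ = 6.0828, so q_1 = (0.1644, 0.3288, -0.6576, -0.6576).
q_1·c_2 = 0.1644·(-3) + 0.3288·2 + (-0.6576)·2 + (-0.6576)·(-1) = -0.4932.
u_2 = c_2 + 0.4932·q_1 = (-2.9189, 2.1622, 1.6757, -1.3243).
‖u_2‖ = 4.2139, so q_2 = (-0.6927, 0.5131, 0.3977, -0.3143).
q_1·c_3 = 0.1644·(-1) + 0.3288·(-4) + (-0.6576)·(-3) + (-0.6576)·4 = -2.1372; q_2·c_3 = (-0.6927)·(-1) + 0.5131·(-4) + 0.3977·(-3) + (-0.3143)·4 = -3.8098.
u_3 = c_3 + 2.1372·q_1 + 3.8098·q_2 = (-3.2877, -1.3425, -2.8904, 1.3973).
‖u_3‖ = 4.7873, so q_3 = (-0.6868, -0.2804, -0.6038, 0.2919).
Qᵀb = (1.1508, -4.6115, -0.0229).
Back-substitute: x_3 = -0.0229/4.7873 = -0.0048.
x_2 = (-4.6115 + 3.8098·(-0.0048))/4.2139 = -1.0987.
x_1 = (1.1508 + 0.4932·(-1.0987) + 2.1372·(-0.0048))/6.0828 = 0.0984.

x = (0.0984, -1.0987, -0.0048)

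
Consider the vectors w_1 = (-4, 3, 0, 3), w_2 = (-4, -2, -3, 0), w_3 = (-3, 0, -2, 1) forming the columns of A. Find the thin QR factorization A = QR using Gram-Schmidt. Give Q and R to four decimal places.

Q = [[-0.6860, -0.5531, 0.4350], [0.5145, -0.5646, 0.3294], [0.0000, -0.5877, -0.7996], [0.5145, -0.1728, 0.2507]], R = [[5.8310, 1.7150, 2.5725], [0.0000, 5.1048, 2.6619], [0.0000, 0.0000, 0.5448]]

w_1 = (-4, 3, 0, 3); ‖w_1‖ = 5.8310, so e_1 = (-0.6860, 0.5145, 0.0000, 0.5145).
e_1·w_2 = (-0.6860)·(-4) + 0.5145·(-2) + 0.0000·(-3) + 0.5145·0 = 1.7150.
u_2 = w_2 − 1.7150·e_1 = (-2.8235, -2.8824, -3.0000, -0.8824).
‖u_2‖ = 5.1048, so e_2 = (-0.5531, -0.5646, -0.5877, -0.1728).
e_1·w_3 = (-0.6860)·(-3) + 0.5145·0 + 0.0000·(-2) + 0.5145·1 = 2.5725; e_2·w_3 = (-0.5531)·(-3) + (-0.5646)·0 + (-0.5877)·(-2) + (-0.1728)·1 = 2.6619.
u_3 = w_3 − 2.5725·e_1 − 2.6619·e_2 = (0.2370, 0.1795, -0.4357, 0.1366).
‖u_3‖ = 0.5448, so e_3 = (0.4350, 0.3294, -0.7996, 0.2507).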